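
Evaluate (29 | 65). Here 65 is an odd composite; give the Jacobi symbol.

Reciprocity: 29 ≡ 1 and 65 ≡ 1 (mod 4), so (29/65) = +(65/29).
Reduce top mod 29: now compute (7/29).
Reciprocity: 7 ≡ 3 and 29 ≡ 1 (mod 4), so (7/29) = +(29/7).
Reduce top mod 7: now compute (1/7).
Reached (1/7) = 1. Collecting the sign flips along the way, the symbol is +1.

1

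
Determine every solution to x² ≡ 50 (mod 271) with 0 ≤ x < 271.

62, 209

Since 271 ≡ 3 (mod 4), a square root of 50 is 50^((271+1)/4) = 50^68 mod 271.
Repeated squaring: 50^2≡61, 50^4≡198, 50^8≡180, 50^16≡151, 50^32≡37, 50^64≡14 (mod 271).
50^68 = 50^(64+4) ≡ 62 (mod 271).
Check: 62² = 3844 ≡ 50 (mod 271). The two roots are 62 and 209.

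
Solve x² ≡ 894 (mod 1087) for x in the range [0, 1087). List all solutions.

473, 614

Since 1087 ≡ 3 (mod 4), a square root of 894 is 894^((1087+1)/4) = 894^272 mod 1087.
Repeated squaring: 894^2≡291, 894^4≡982, 894^8≡155, 894^16≡111, 894^32≡364, 894^64≡969, 894^128≡880, 894^256≡456 (mod 1087).
894^272 = 894^(256+16) ≡ 614 (mod 1087).
Check: 614² = 376996 ≡ 894 (mod 1087). The two roots are 473 and 614.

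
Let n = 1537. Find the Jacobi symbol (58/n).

0

Pull out 2: since 1537 ≡ 1 (mod 8), (2/1537) = +1.
Reciprocity: 29 ≡ 1 and 1537 ≡ 1 (mod 4), so (29/1537) = +(1537/29).
Reduce top mod 29: now compute (0/29).
Top reduces to 0: gcd > 1, so the symbol is 0.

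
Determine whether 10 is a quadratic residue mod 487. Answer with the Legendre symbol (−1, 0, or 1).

Pull out 2: since 487 ≡ 7 (mod 8), (2/487) = +1.
Reciprocity: 5 ≡ 1 and 487 ≡ 3 (mod 4), so (5/487) = +(487/5).
Reduce top mod 5: now compute (2/5).
Pull out 2: since 5 ≡ 5 (mod 8), (2/5) = -1.
Reached (1/5) = 1. Collecting the sign flips along the way, the symbol is -1.

-1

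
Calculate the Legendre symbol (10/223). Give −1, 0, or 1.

Pull out 2: since 223 ≡ 7 (mod 8), (2/223) = +1.
Reciprocity: 5 ≡ 1 and 223 ≡ 3 (mod 4), so (5/223) = +(223/5).
Reduce top mod 5: now compute (3/5).
Reciprocity: 3 ≡ 3 and 5 ≡ 1 (mod 4), so (3/5) = +(5/3).
Reduce top mod 3: now compute (2/3).
Pull out 2: since 3 ≡ 3 (mod 8), (2/3) = -1.
Reached (1/3) = 1. Collecting the sign flips along the way, the symbol is -1.

-1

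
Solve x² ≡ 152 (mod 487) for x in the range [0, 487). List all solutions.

Since 487 ≡ 3 (mod 4), a square root of 152 is 152^((487+1)/4) = 152^122 mod 487.
Repeated squaring: 152^2≡215, 152^4≡447, 152^8≡139, 152^16≡328, 152^32≡444, 152^64≡388 (mod 487).
152^122 = 152^(64+32+16+8+2) ≡ 238 (mod 487).
Check: 238² = 56644 ≡ 152 (mod 487). The two roots are 238 and 249.

238, 249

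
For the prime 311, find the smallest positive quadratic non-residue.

11

(2/311) = +1, so 2 is a residue.
(3/311) = +1, so 3 is a residue.
(4/311) = +1, so 4 is a residue.
(5/311) = +1, so 5 is a residue.
(6/311) = +1, so 6 is a residue.
(7/311) = +1, so 7 is a residue.
(8/311) = +1, so 8 is a residue.
(9/311) = +1, so 9 is a residue.
(10/311) = +1, so 10 is a residue.
(11/311) = −1, so 11 is the smallest positive non-residue mod 311.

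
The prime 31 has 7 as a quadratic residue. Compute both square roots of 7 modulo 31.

10, 21

Since 31 ≡ 3 (mod 4), a square root of 7 is 7^((31+1)/4) = 7^8 mod 31.
Repeated squaring: 7^2≡18, 7^4≡14, 7^8≡10 (mod 31).
7^8 = 7^(8) ≡ 10 (mod 31).
Check: 10² = 100 ≡ 7 (mod 31). The two roots are 10 and 21.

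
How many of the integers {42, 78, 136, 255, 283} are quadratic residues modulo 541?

(42/541) = -1 → non-residue.
(78/541) = +1 → QR.
(136/541) = +1 → QR.
(255/541) = -1 → non-residue.
(283/541) = -1 → non-residue.
Total quadratic residues among the 5: 2.

2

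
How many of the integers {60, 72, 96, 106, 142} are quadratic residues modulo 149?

(60/149) = -1 → non-residue.
(72/149) = -1 → non-residue.
(96/149) = +1 → QR.
(106/149) = -1 → non-residue.
(142/149) = +1 → QR.
Total quadratic residues among the 5: 2.

2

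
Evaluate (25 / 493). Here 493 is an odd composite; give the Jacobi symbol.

1

Reciprocity: 25 ≡ 1 and 493 ≡ 1 (mod 4), so (25/493) = +(493/25).
Reduce top mod 25: now compute (18/25).
Pull out 2: since 25 ≡ 1 (mod 8), (2/25) = +1.
Reciprocity: 9 ≡ 1 and 25 ≡ 1 (mod 4), so (9/25) = +(25/9).
Reduce top mod 9: now compute (7/9).
Reciprocity: 7 ≡ 3 and 9 ≡ 1 (mod 4), so (7/9) = +(9/7).
Reduce top mod 7: now compute (2/7).
Pull out 2: since 7 ≡ 7 (mod 8), (2/7) = +1.
Reached (1/7) = 1. Collecting the sign flips along the way, the symbol is +1.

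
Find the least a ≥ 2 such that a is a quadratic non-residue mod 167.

(2/167) = +1, so 2 is a residue.
(3/167) = +1, so 3 is a residue.
(4/167) = +1, so 4 is a residue.
(5/167) = −1, so 5 is the smallest positive non-residue mod 167.

5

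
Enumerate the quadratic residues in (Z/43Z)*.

Square k = 1,…,21 (k and 43−k give the same square):
1²=1, 2²=4, 3²=9, 4²=16, 5²=25, 6²=36, 7²≡6, 8²≡21, 9²≡38, 10²≡14, 11²≡35, 12²≡15, 13²≡40, 14²≡24, 15²≡10, 16²≡41, 17²≡31, 18²≡23, 19²≡17, 20²≡13, 21²≡11 (mod 43).
So the quadratic residues mod 43 are {1, 4, 6, 9, 10, 11, 13, 14, 15, 16, 17, 21, 23, 24, 25, 31, 35, 36, 38, 40, 41}.

1,4,6,9,10,11,13,14,15,16,17,21,23,24,25,31,35,36,38,40,41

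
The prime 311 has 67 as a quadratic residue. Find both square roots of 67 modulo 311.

92, 219

Since 311 ≡ 3 (mod 4), a square root of 67 is 67^((311+1)/4) = 67^78 mod 311.
Repeated squaring: 67^2≡135, 67^4≡187, 67^8≡137, 67^16≡109, 67^32≡63, 67^64≡237 (mod 311).
67^78 = 67^(64+8+4+2) ≡ 219 (mod 311).
Check: 219² = 47961 ≡ 67 (mod 311). The two roots are 92 and 219.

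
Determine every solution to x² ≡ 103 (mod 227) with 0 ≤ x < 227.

28, 199

Since 227 ≡ 3 (mod 4), a square root of 103 is 103^((227+1)/4) = 103^57 mod 227.
Repeated squaring: 103^2≡167, 103^4≡195, 103^8≡116, 103^16≡63, 103^32≡110 (mod 227).
103^57 = 103^(32+16+8+1) ≡ 28 (mod 227).
Check: 28² = 784 ≡ 103 (mod 227). The two roots are 28 and 199.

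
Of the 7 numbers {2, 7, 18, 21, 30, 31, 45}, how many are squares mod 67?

1

(2/67) = -1 → non-residue.
(7/67) = -1 → non-residue.
(18/67) = -1 → non-residue.
(21/67) = +1 → QR.
(30/67) = -1 → non-residue.
(31/67) = -1 → non-residue.
(45/67) = -1 → non-residue.
Total quadratic residues among the 7: 1.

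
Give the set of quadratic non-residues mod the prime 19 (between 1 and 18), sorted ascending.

2 3 8 10 12 13 14 15 18

Square k = 1,…,9 (k and 19−k give the same square):
1²=1, 2²=4, 3²=9, 4²=16, 5²≡6, 6²≡17, 7²≡11, 8²≡7, 9²≡5 (mod 19).
The residues are {1, 4, 5, 6, 7, 9, 11, 16, 17}; the non-residues are the remaining 9 nonzero classes.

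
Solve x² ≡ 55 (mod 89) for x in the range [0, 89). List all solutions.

89 ≡ 1 (mod 4), so we find a root by search.
Trying successive values, 12² = 144 ≡ 55 (mod 89). The other root is 89 − 12 = 77.

12, 77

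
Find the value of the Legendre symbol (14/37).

Euler's criterion: (14/37) ≡ 14^18 (mod 37).
14^2 ≡ 11 (mod 37)
14^4 ≡ 10 (mod 37)
14^8 ≡ 26 (mod 37)
14^16 ≡ 10 (mod 37)
14^18 = 14^(16+2) ≡ 36 (mod 37).
Result is 36 ≡ −1, so (14/37) = −1.

-1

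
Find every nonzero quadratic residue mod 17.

Square k = 1,…,8 (k and 17−k give the same square):
1²=1, 2²=4, 3²=9, 4²=16, 5²≡8, 6²≡2, 7²≡15, 8²≡13 (mod 17).
So the quadratic residues mod 17 are {1, 2, 4, 8, 9, 13, 15, 16}.

1 2 4 8 9 13 15 16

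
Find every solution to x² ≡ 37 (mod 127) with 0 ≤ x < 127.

Since 127 ≡ 3 (mod 4), a square root of 37 is 37^((127+1)/4) = 37^32 mod 127.
Repeated squaring: 37^2≡99, 37^4≡22, 37^8≡103, 37^16≡68, 37^32≡52 (mod 127).
37^32 = 37^(32) ≡ 52 (mod 127).
Check: 52² = 2704 ≡ 37 (mod 127). The two roots are 52 and 75.

52, 75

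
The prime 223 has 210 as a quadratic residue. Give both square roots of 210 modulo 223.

87, 136

Since 223 ≡ 3 (mod 4), a square root of 210 is 210^((223+1)/4) = 210^56 mod 223.
Repeated squaring: 210^2≡169, 210^4≡17, 210^8≡66, 210^16≡119, 210^32≡112 (mod 223).
210^56 = 210^(32+16+8) ≡ 136 (mod 223).
Check: 136² = 18496 ≡ 210 (mod 223). The two roots are 87 and 136.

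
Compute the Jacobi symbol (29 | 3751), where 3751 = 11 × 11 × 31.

Reciprocity: 29 ≡ 1 and 3751 ≡ 3 (mod 4), so (29/3751) = +(3751/29).
Reduce top mod 29: now compute (10/29).
Pull out 2: since 29 ≡ 5 (mod 8), (2/29) = -1.
Reciprocity: 5 ≡ 1 and 29 ≡ 1 (mod 4), so (5/29) = +(29/5).
Reduce top mod 5: now compute (4/5).
Pull out 2^2: since 5 ≡ 5 (mod 8), (2/5) = -1, so (2/5)^2 = +1.
Reached (1/5) = 1. Collecting the sign flips along the way, the symbol is -1.

-1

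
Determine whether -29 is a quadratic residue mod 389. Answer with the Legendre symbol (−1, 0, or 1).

-1

First reduce: -29 ≡ 360 (mod 389).
Pull out 2^3: since 389 ≡ 5 (mod 8), (2/389) = -1, so (2/389)^3 = -1.
Reciprocity: 45 ≡ 1 and 389 ≡ 1 (mod 4), so (45/389) = +(389/45).
Reduce top mod 45: now compute (29/45).
Reciprocity: 29 ≡ 1 and 45 ≡ 1 (mod 4), so (29/45) = +(45/29).
Reduce top mod 29: now compute (16/29).
Pull out 2^4: since 29 ≡ 5 (mod 8), (2/29) = -1, so (2/29)^4 = +1.
Reached (1/29) = 1. Collecting the sign flips along the way, the symbol is -1.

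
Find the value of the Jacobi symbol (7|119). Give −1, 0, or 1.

Reciprocity: 7 ≡ 3 and 119 ≡ 3 (mod 4), so (7/119) = −(119/7).
Reduce top mod 7: now compute (0/7).
Top reduces to 0: gcd > 1, so the symbol is 0.

0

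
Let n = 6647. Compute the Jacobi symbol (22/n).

-1

Pull out 2: since 6647 ≡ 7 (mod 8), (2/6647) = +1.
Reciprocity: 11 ≡ 3 and 6647 ≡ 3 (mod 4), so (11/6647) = −(6647/11).
Reduce top mod 11: now compute (3/11).
Reciprocity: 3 ≡ 3 and 11 ≡ 3 (mod 4), so (3/11) = −(11/3).
Reduce top mod 3: now compute (2/3).
Pull out 2: since 3 ≡ 3 (mod 8), (2/3) = -1.
Reached (1/3) = 1. Collecting the sign flips along the way, the symbol is -1.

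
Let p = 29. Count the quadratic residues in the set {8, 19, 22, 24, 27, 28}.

(8/29) = -1 → non-residue.
(19/29) = -1 → non-residue.
(22/29) = +1 → QR.
(24/29) = +1 → QR.
(27/29) = -1 → non-residue.
(28/29) = +1 → QR.
Total quadratic residues among the 6: 3.

3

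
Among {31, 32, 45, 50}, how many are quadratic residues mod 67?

0

(31/67) = -1 → non-residue.
(32/67) = -1 → non-residue.
(45/67) = -1 → non-residue.
(50/67) = -1 → non-residue.
Total quadratic residues among the 4: 0.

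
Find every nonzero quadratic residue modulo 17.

Square k = 1,…,8 (k and 17−k give the same square):
1²=1, 2²=4, 3²=9, 4²=16, 5²≡8, 6²≡2, 7²≡15, 8²≡13 (mod 17).
So the quadratic residues mod 17 are {1, 2, 4, 8, 9, 13, 15, 16}.

1, 2, 4, 8, 9, 13, 15, 16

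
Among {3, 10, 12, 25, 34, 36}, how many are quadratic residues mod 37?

(3/37) = +1 → QR.
(10/37) = +1 → QR.
(12/37) = +1 → QR.
(25/37) = +1 → QR.
(34/37) = +1 → QR.
(36/37) = +1 → QR.
Total quadratic residues among the 6: 6.

6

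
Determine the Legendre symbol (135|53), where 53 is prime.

1

Euler's criterion: (135/53) ≡ 29^26 (mod 53).
29^2 ≡ 46 (mod 53)
29^4 ≡ 49 (mod 53)
29^8 ≡ 16 (mod 53)
29^16 ≡ 44 (mod 53)
29^26 = 29^(16+8+2) ≡ 1 (mod 53).
Result is 1, so (135/53) = 1.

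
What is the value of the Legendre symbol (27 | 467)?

Reciprocity: 27 ≡ 3 and 467 ≡ 3 (mod 4), so (27/467) = −(467/27).
Reduce top mod 27: now compute (8/27).
Pull out 2^3: since 27 ≡ 3 (mod 8), (2/27) = -1, so (2/27)^3 = -1.
Reached (1/27) = 1. Collecting the sign flips along the way, the symbol is +1.

1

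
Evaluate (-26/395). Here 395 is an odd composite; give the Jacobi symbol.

-1

First reduce: -26 ≡ 369 (mod 395).
Reciprocity: 369 ≡ 1 and 395 ≡ 3 (mod 4), so (369/395) = +(395/369).
Reduce top mod 369: now compute (26/369).
Pull out 2: since 369 ≡ 1 (mod 8), (2/369) = +1.
Reciprocity: 13 ≡ 1 and 369 ≡ 1 (mod 4), so (13/369) = +(369/13).
Reduce top mod 13: now compute (5/13).
Reciprocity: 5 ≡ 1 and 13 ≡ 1 (mod 4), so (5/13) = +(13/5).
Reduce top mod 5: now compute (3/5).
Reciprocity: 3 ≡ 3 and 5 ≡ 1 (mod 4), so (3/5) = +(5/3).
Reduce top mod 3: now compute (2/3).
Pull out 2: since 3 ≡ 3 (mod 8), (2/3) = -1.
Reached (1/3) = 1. Collecting the sign flips along the way, the symbol is -1.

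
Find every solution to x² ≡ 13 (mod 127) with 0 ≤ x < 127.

Since 127 ≡ 3 (mod 4), a square root of 13 is 13^((127+1)/4) = 13^32 mod 127.
Repeated squaring: 13^2≡42, 13^4≡113, 13^8≡69, 13^16≡62, 13^32≡34 (mod 127).
13^32 = 13^(32) ≡ 34 (mod 127).
Check: 34² = 1156 ≡ 13 (mod 127). The two roots are 34 and 93.

34, 93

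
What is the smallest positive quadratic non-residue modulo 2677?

2

(2/2677) = −1, so 2 is the smallest positive non-residue mod 2677.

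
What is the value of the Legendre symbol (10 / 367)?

Euler's criterion: (10/367) ≡ 10^183 (mod 367).
10^2 ≡ 100 (mod 367)
10^4 ≡ 91 (mod 367)
10^8 ≡ 207 (mod 367)
10^16 ≡ 277 (mod 367)
10^32 ≡ 26 (mod 367)
10^64 ≡ 309 (mod 367)
10^128 ≡ 61 (mod 367)
10^183 = 10^(128+32+16+4+2+1) ≡ 366 (mod 367).
Result is 366 ≡ −1, so (10/367) = −1.

-1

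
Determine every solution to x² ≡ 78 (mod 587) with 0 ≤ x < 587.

60, 527

Since 587 ≡ 3 (mod 4), a square root of 78 is 78^((587+1)/4) = 78^147 mod 587.
Repeated squaring: 78^2≡214, 78^4≡10, 78^8≡100, 78^16≡21, 78^32≡441, 78^64≡184, 78^128≡397 (mod 587).
78^147 = 78^(128+16+2+1) ≡ 527 (mod 587).
Check: 527² = 277729 ≡ 78 (mod 587). The two roots are 60 and 527.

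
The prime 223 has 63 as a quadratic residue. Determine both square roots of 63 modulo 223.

Since 223 ≡ 3 (mod 4), a square root of 63 is 63^((223+1)/4) = 63^56 mod 223.
Repeated squaring: 63^2≡178, 63^4≡18, 63^8≡101, 63^16≡166, 63^32≡127 (mod 223).
63^56 = 63^(32+16+8) ≡ 78 (mod 223).
Check: 78² = 6084 ≡ 63 (mod 223). The two roots are 78 and 145.

78, 145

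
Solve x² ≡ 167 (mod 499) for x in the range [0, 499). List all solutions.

Since 499 ≡ 3 (mod 4), a square root of 167 is 167^((499+1)/4) = 167^125 mod 499.
Repeated squaring: 167^2≡444, 167^4≡31, 167^8≡462, 167^16≡371, 167^32≡416, 167^64≡402 (mod 499).
167^125 = 167^(64+32+16+8+4+1) ≡ 256 (mod 499).
Check: 256² = 65536 ≡ 167 (mod 499). The two roots are 243 and 256.

243, 256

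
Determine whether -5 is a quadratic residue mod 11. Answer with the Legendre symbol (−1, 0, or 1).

First reduce: -5 ≡ 6 (mod 11).
Pull out 2: since 11 ≡ 3 (mod 8), (2/11) = -1.
Reciprocity: 3 ≡ 3 and 11 ≡ 3 (mod 4), so (3/11) = −(11/3).
Reduce top mod 3: now compute (2/3).
Pull out 2: since 3 ≡ 3 (mod 8), (2/3) = -1.
Reached (1/3) = 1. Collecting the sign flips along the way, the symbol is -1.

-1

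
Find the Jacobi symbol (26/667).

-1

Pull out 2: since 667 ≡ 3 (mod 8), (2/667) = -1.
Reciprocity: 13 ≡ 1 and 667 ≡ 3 (mod 4), so (13/667) = +(667/13).
Reduce top mod 13: now compute (4/13).
Pull out 2^2: since 13 ≡ 5 (mod 8), (2/13) = -1, so (2/13)^2 = +1.
Reached (1/13) = 1. Collecting the sign flips along the way, the symbol is -1.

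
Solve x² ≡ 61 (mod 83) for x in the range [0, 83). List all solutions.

12, 71

Since 83 ≡ 3 (mod 4), a square root of 61 is 61^((83+1)/4) = 61^21 mod 83.
Repeated squaring: 61^2≡69, 61^4≡30, 61^8≡70, 61^16≡3 (mod 83).
61^21 = 61^(16+4+1) ≡ 12 (mod 83).
Check: 12² = 144 ≡ 61 (mod 83). The two roots are 12 and 71.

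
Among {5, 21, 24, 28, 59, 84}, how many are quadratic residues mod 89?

3

(5/89) = +1 → QR.
(21/89) = +1 → QR.
(24/89) = -1 → non-residue.
(28/89) = -1 → non-residue.
(59/89) = -1 → non-residue.
(84/89) = +1 → QR.
Total quadratic residues among the 6: 3.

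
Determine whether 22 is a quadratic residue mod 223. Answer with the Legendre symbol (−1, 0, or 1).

-1

Euler's criterion: (22/223) ≡ 22^111 (mod 223).
22^2 ≡ 38 (mod 223)
22^4 ≡ 106 (mod 223)
22^8 ≡ 86 (mod 223)
22^16 ≡ 37 (mod 223)
22^32 ≡ 31 (mod 223)
22^64 ≡ 69 (mod 223)
22^111 = 22^(64+32+8+4+2+1) ≡ 222 (mod 223).
Result is 222 ≡ −1, so (22/223) = −1.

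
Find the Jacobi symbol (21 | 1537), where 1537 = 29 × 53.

1

Reciprocity: 21 ≡ 1 and 1537 ≡ 1 (mod 4), so (21/1537) = +(1537/21).
Reduce top mod 21: now compute (4/21).
Pull out 2^2: since 21 ≡ 5 (mod 8), (2/21) = -1, so (2/21)^2 = +1.
Reached (1/21) = 1. Collecting the sign flips along the way, the symbol is +1.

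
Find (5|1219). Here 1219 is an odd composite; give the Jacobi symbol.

Reciprocity: 5 ≡ 1 and 1219 ≡ 3 (mod 4), so (5/1219) = +(1219/5).
Reduce top mod 5: now compute (4/5).
Pull out 2^2: since 5 ≡ 5 (mod 8), (2/5) = -1, so (2/5)^2 = +1.
Reached (1/5) = 1. Collecting the sign flips along the way, the symbol is +1.

1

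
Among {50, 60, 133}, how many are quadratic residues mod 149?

(50/149) = -1 → non-residue.
(60/149) = -1 → non-residue.
(133/149) = +1 → QR.
Total quadratic residues among the 3: 1.

1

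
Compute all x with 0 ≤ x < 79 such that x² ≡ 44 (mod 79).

Since 79 ≡ 3 (mod 4), a square root of 44 is 44^((79+1)/4) = 44^20 mod 79.
Repeated squaring: 44^2≡40, 44^4≡20, 44^8≡5, 44^16≡25 (mod 79).
44^20 = 44^(16+4) ≡ 26 (mod 79).
Check: 26² = 676 ≡ 44 (mod 79). The two roots are 26 and 53.

26, 53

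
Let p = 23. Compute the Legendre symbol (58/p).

First reduce: 58 ≡ 12 (mod 23).
Pull out 2^2: since 23 ≡ 7 (mod 8), (2/23) = +1, so (2/23)^2 = +1.
Reciprocity: 3 ≡ 3 and 23 ≡ 3 (mod 4), so (3/23) = −(23/3).
Reduce top mod 3: now compute (2/3).
Pull out 2: since 3 ≡ 3 (mod 8), (2/3) = -1.
Reached (1/3) = 1. Collecting the sign flips along the way, the symbol is +1.

1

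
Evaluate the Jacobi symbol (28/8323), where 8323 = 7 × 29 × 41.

Pull out 2^2: since 8323 ≡ 3 (mod 8), (2/8323) = -1, so (2/8323)^2 = +1.
Reciprocity: 7 ≡ 3 and 8323 ≡ 3 (mod 4), so (7/8323) = −(8323/7).
Reduce top mod 7: now compute (0/7).
Top reduces to 0: gcd > 1, so the symbol is 0.

0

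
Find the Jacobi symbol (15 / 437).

1

Reciprocity: 15 ≡ 3 and 437 ≡ 1 (mod 4), so (15/437) = +(437/15).
Reduce top mod 15: now compute (2/15).
Pull out 2: since 15 ≡ 7 (mod 8), (2/15) = +1.
Reached (1/15) = 1. Collecting the sign flips along the way, the symbol is +1.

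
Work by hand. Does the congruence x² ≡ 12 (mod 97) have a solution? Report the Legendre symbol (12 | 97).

Pull out 2^2: since 97 ≡ 1 (mod 8), (2/97) = +1, so (2/97)^2 = +1.
Reciprocity: 3 ≡ 3 and 97 ≡ 1 (mod 4), so (3/97) = +(97/3).
Reduce top mod 3: now compute (1/3).
Reached (1/3) = 1. Collecting the sign flips along the way, the symbol is +1.

1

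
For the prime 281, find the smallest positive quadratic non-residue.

3

(2/281) = +1, so 2 is a residue.
(3/281) = −1, so 3 is the smallest positive non-residue mod 281.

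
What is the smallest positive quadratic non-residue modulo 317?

(2/317) = −1, so 2 is the smallest positive non-residue mod 317.

2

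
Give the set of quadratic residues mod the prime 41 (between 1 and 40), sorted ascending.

Square k = 1,…,20 (k and 41−k give the same square):
1²=1, 2²=4, 3²=9, 4²=16, 5²=25, 6²=36, 7²≡8, 8²≡23, 9²≡40, 10²≡18, 11²≡39, 12²≡21, 13²≡5, 14²≡32, 15²≡20, 16²≡10, 17²≡2, 18²≡37, 19²≡33, 20²≡31 (mod 41).
So the quadratic residues mod 41 are {1, 2, 4, 5, 8, 9, 10, 16, 18, 20, 21, 23, 25, 31, 32, 33, 36, 37, 39, 40}.

1 2 4 5 8 9 10 16 18 20 21 23 25 31 32 33 36 37 39 40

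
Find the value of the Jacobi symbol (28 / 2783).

-1

Pull out 2^2: since 2783 ≡ 7 (mod 8), (2/2783) = +1, so (2/2783)^2 = +1.
Reciprocity: 7 ≡ 3 and 2783 ≡ 3 (mod 4), so (7/2783) = −(2783/7).
Reduce top mod 7: now compute (4/7).
Pull out 2^2: since 7 ≡ 7 (mod 8), (2/7) = +1, so (2/7)^2 = +1.
Reached (1/7) = 1. Collecting the sign flips along the way, the symbol is -1.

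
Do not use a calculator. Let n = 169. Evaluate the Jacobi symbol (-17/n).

First reduce: -17 ≡ 152 (mod 169).
Pull out 2^3: since 169 ≡ 1 (mod 8), (2/169) = +1, so (2/169)^3 = +1.
Reciprocity: 19 ≡ 3 and 169 ≡ 1 (mod 4), so (19/169) = +(169/19).
Reduce top mod 19: now compute (17/19).
Reciprocity: 17 ≡ 1 and 19 ≡ 3 (mod 4), so (17/19) = +(19/17).
Reduce top mod 17: now compute (2/17).
Pull out 2: since 17 ≡ 1 (mod 8), (2/17) = +1.
Reached (1/17) = 1. Collecting the sign flips along the way, the symbol is +1.

1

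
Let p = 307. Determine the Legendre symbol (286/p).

1

Pull out 2: since 307 ≡ 3 (mod 8), (2/307) = -1.
Reciprocity: 143 ≡ 3 and 307 ≡ 3 (mod 4), so (143/307) = −(307/143).
Reduce top mod 143: now compute (21/143).
Reciprocity: 21 ≡ 1 and 143 ≡ 3 (mod 4), so (21/143) = +(143/21).
Reduce top mod 21: now compute (17/21).
Reciprocity: 17 ≡ 1 and 21 ≡ 1 (mod 4), so (17/21) = +(21/17).
Reduce top mod 17: now compute (4/17).
Pull out 2^2: since 17 ≡ 1 (mod 8), (2/17) = +1, so (2/17)^2 = +1.
Reached (1/17) = 1. Collecting the sign flips along the way, the symbol is +1.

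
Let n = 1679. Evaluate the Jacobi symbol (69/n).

Reciprocity: 69 ≡ 1 and 1679 ≡ 3 (mod 4), so (69/1679) = +(1679/69).
Reduce top mod 69: now compute (23/69).
Reciprocity: 23 ≡ 3 and 69 ≡ 1 (mod 4), so (23/69) = +(69/23).
Reduce top mod 23: now compute (0/23).
Top reduces to 0: gcd > 1, so the symbol is 0.

0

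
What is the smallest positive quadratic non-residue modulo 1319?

13

(2/1319) = +1, so 2 is a residue.
(3/1319) = +1, so 3 is a residue.
(4/1319) = +1, so 4 is a residue.
(5/1319) = +1, so 5 is a residue.
(6/1319) = +1, so 6 is a residue.
(7/1319) = +1, so 7 is a residue.
(8/1319) = +1, so 8 is a residue.
(9/1319) = +1, so 9 is a residue.
(10/1319) = +1, so 10 is a residue.
(11/1319) = +1, so 11 is a residue.
(12/1319) = +1, so 12 is a residue.
(13/1319) = −1, so 13 is the smallest positive non-residue mod 1319.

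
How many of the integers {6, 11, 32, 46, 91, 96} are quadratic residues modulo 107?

(6/107) = -1 → non-residue.
(11/107) = +1 → QR.
(32/107) = -1 → non-residue.
(46/107) = -1 → non-residue.
(91/107) = -1 → non-residue.
(96/107) = -1 → non-residue.
Total quadratic residues among the 6: 1.

1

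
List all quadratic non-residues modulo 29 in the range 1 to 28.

2, 3, 8, 10, 11, 12, 14, 15, 17, 18, 19, 21, 26, 27

Square k = 1,…,14 (k and 29−k give the same square):
1²=1, 2²=4, 3²=9, 4²=16, 5²=25, 6²≡7, 7²≡20, 8²≡6, 9²≡23, 10²≡13, 11²≡5, 12²≡28, 13²≡24, 14²≡22 (mod 29).
The residues are {1, 4, 5, 6, 7, 9, 13, 16, 20, 22, 23, 24, 25, 28}; the non-residues are the remaining 14 nonzero classes.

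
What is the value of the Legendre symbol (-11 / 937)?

First reduce: -11 ≡ 926 (mod 937).
Pull out 2: since 937 ≡ 1 (mod 8), (2/937) = +1.
Reciprocity: 463 ≡ 3 and 937 ≡ 1 (mod 4), so (463/937) = +(937/463).
Reduce top mod 463: now compute (11/463).
Reciprocity: 11 ≡ 3 and 463 ≡ 3 (mod 4), so (11/463) = −(463/11).
Reduce top mod 11: now compute (1/11).
Reached (1/11) = 1. Collecting the sign flips along the way, the symbol is -1.

-1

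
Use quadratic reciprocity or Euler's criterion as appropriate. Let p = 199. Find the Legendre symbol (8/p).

Pull out 2^3: since 199 ≡ 7 (mod 8), (2/199) = +1, so (2/199)^3 = +1.
Reached (1/199) = 1. Collecting the sign flips along the way, the symbol is +1.

1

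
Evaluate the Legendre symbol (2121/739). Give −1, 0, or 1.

-1

First reduce: 2121 ≡ 643 (mod 739).
Reciprocity: 643 ≡ 3 and 739 ≡ 3 (mod 4), so (643/739) = −(739/643).
Reduce top mod 643: now compute (96/643).
Pull out 2^5: since 643 ≡ 3 (mod 8), (2/643) = -1, so (2/643)^5 = -1.
Reciprocity: 3 ≡ 3 and 643 ≡ 3 (mod 4), so (3/643) = −(643/3).
Reduce top mod 3: now compute (1/3).
Reached (1/3) = 1. Collecting the sign flips along the way, the symbol is -1.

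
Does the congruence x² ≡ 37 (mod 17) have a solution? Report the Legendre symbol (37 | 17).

-1

Euler's criterion: (37/17) ≡ 3^8 (mod 17).
3^2 ≡ 9 (mod 17)
3^4 ≡ 13 (mod 17)
3^8 ≡ 16 (mod 17)
3^8 = 3^(8) ≡ 16 (mod 17).
Result is 16 ≡ −1, so (37/17) = −1.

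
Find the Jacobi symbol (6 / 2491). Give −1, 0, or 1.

Pull out 2: since 2491 ≡ 3 (mod 8), (2/2491) = -1.
Reciprocity: 3 ≡ 3 and 2491 ≡ 3 (mod 4), so (3/2491) = −(2491/3).
Reduce top mod 3: now compute (1/3).
Reached (1/3) = 1. Collecting the sign flips along the way, the symbol is +1.

1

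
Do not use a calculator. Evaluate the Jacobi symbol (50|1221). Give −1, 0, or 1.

Pull out 2: since 1221 ≡ 5 (mod 8), (2/1221) = -1.
Reciprocity: 25 ≡ 1 and 1221 ≡ 1 (mod 4), so (25/1221) = +(1221/25).
Reduce top mod 25: now compute (21/25).
Reciprocity: 21 ≡ 1 and 25 ≡ 1 (mod 4), so (21/25) = +(25/21).
Reduce top mod 21: now compute (4/21).
Pull out 2^2: since 21 ≡ 5 (mod 8), (2/21) = -1, so (2/21)^2 = +1.
Reached (1/21) = 1. Collecting the sign flips along the way, the symbol is -1.

-1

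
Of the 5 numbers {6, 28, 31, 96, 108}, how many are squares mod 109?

3

(6/109) = -1 → non-residue.
(28/109) = +1 → QR.
(31/109) = +1 → QR.
(96/109) = -1 → non-residue.
(108/109) = +1 → QR.
Total quadratic residues among the 5: 3.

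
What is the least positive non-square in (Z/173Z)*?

(2/173) = −1, so 2 is the smallest positive non-residue mod 173.

2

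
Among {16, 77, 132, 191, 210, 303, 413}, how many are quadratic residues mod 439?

4

(16/439) = +1 → QR.
(77/439) = +1 → QR.
(132/439) = -1 → non-residue.
(191/439) = +1 → QR.
(210/439) = -1 → non-residue.
(303/439) = +1 → QR.
(413/439) = -1 → non-residue.
Total quadratic residues among the 7: 4.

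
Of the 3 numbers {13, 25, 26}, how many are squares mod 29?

2

(13/29) = +1 → QR.
(25/29) = +1 → QR.
(26/29) = -1 → non-residue.
Total quadratic residues among the 3: 2.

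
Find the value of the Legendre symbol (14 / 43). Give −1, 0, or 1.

Pull out 2: since 43 ≡ 3 (mod 8), (2/43) = -1.
Reciprocity: 7 ≡ 3 and 43 ≡ 3 (mod 4), so (7/43) = −(43/7).
Reduce top mod 7: now compute (1/7).
Reached (1/7) = 1. Collecting the sign flips along the way, the symbol is +1.

1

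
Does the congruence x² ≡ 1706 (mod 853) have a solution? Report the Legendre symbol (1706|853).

First reduce: 1706 ≡ 0 (mod 853).
Top reduces to 0: gcd > 1, so the symbol is 0.

0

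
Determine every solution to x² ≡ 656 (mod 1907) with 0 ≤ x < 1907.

Since 1907 ≡ 3 (mod 4), a square root of 656 is 656^((1907+1)/4) = 656^477 mod 1907.
Repeated squaring: 656^2≡1261, 656^4≡1590, 656^8≡1325, 656^16≡1185, 656^32≡673, 656^64≡970, 656^128≡749, 656^256≡343 (mod 1907).
656^477 = 656^(256+128+64+16+8+4+1) ≡ 469 (mod 1907).
Check: 469² = 219961 ≡ 656 (mod 1907). The two roots are 469 and 1438.

469, 1438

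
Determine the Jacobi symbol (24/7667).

-1

Pull out 2^3: since 7667 ≡ 3 (mod 8), (2/7667) = -1, so (2/7667)^3 = -1.
Reciprocity: 3 ≡ 3 and 7667 ≡ 3 (mod 4), so (3/7667) = −(7667/3).
Reduce top mod 3: now compute (2/3).
Pull out 2: since 3 ≡ 3 (mod 8), (2/3) = -1.
Reached (1/3) = 1. Collecting the sign flips along the way, the symbol is -1.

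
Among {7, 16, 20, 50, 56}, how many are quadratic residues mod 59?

3

(7/59) = +1 → QR.
(16/59) = +1 → QR.
(20/59) = +1 → QR.
(50/59) = -1 → non-residue.
(56/59) = -1 → non-residue.
Total quadratic residues among the 5: 3.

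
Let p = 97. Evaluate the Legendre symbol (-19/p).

Euler's criterion: (-19/97) ≡ 78^48 (mod 97).
78^2 ≡ 70 (mod 97)
78^4 ≡ 50 (mod 97)
78^8 ≡ 75 (mod 97)
78^16 ≡ 96 (mod 97)
78^32 ≡ 1 (mod 97)
78^48 = 78^(32+16) ≡ 96 (mod 97).
Result is 96 ≡ −1, so (-19/97) = −1.

-1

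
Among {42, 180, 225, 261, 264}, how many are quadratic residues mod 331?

(42/331) = -1 → non-residue.
(180/331) = +1 → QR.
(225/331) = +1 → QR.
(261/331) = -1 → non-residue.
(264/331) = -1 → non-residue.
Total quadratic residues among the 5: 2.

2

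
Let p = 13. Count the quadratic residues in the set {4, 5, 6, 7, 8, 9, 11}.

(4/13) = +1 → QR.
(5/13) = -1 → non-residue.
(6/13) = -1 → non-residue.
(7/13) = -1 → non-residue.
(8/13) = -1 → non-residue.
(9/13) = +1 → QR.
(11/13) = -1 → non-residue.
Total quadratic residues among the 7: 2.

2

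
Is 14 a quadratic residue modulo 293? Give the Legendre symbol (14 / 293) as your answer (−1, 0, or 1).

1

Euler's criterion: (14/293) ≡ 14^146 (mod 293).
14^2 ≡ 196 (mod 293)
14^4 ≡ 33 (mod 293)
14^8 ≡ 210 (mod 293)
14^16 ≡ 150 (mod 293)
14^32 ≡ 232 (mod 293)
14^64 ≡ 205 (mod 293)
14^128 ≡ 126 (mod 293)
14^146 = 14^(128+16+2) ≡ 1 (mod 293).
Result is 1, so (14/293) = 1.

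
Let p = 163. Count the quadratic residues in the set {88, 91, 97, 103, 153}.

3

(88/163) = +1 → QR.
(91/163) = +1 → QR.
(97/163) = +1 → QR.
(103/163) = -1 → non-residue.
(153/163) = -1 → non-residue.
Total quadratic residues among the 5: 3.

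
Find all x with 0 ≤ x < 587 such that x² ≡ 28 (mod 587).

135, 452

Since 587 ≡ 3 (mod 4), a square root of 28 is 28^((587+1)/4) = 28^147 mod 587.
Repeated squaring: 28^2≡197, 28^4≡67, 28^8≡380, 28^16≡585, 28^32≡4, 28^64≡16, 28^128≡256 (mod 587).
28^147 = 28^(128+16+2+1) ≡ 452 (mod 587).
Check: 452² = 204304 ≡ 28 (mod 587). The two roots are 135 and 452.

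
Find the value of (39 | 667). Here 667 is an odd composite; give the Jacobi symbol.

-1

Reciprocity: 39 ≡ 3 and 667 ≡ 3 (mod 4), so (39/667) = −(667/39).
Reduce top mod 39: now compute (4/39).
Pull out 2^2: since 39 ≡ 7 (mod 8), (2/39) = +1, so (2/39)^2 = +1.
Reached (1/39) = 1. Collecting the sign flips along the way, the symbol is -1.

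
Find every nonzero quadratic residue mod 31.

Square k = 1,…,15 (k and 31−k give the same square):
1²=1, 2²=4, 3²=9, 4²=16, 5²=25, 6²≡5, 7²≡18, 8²≡2, 9²≡19, 10²≡7, 11²≡28, 12²≡20, 13²≡14, 14²≡10, 15²≡8 (mod 31).
So the quadratic residues mod 31 are {1, 2, 4, 5, 7, 8, 9, 10, 14, 16, 18, 19, 20, 25, 28}.

1,2,4,5,7,8,9,10,14,16,18,19,20,25,28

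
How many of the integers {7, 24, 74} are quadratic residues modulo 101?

(7/101) = -1 → non-residue.
(24/101) = +1 → QR.
(74/101) = -1 → non-residue.
Total quadratic residues among the 3: 1.

1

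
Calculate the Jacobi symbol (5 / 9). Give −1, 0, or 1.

1

Reciprocity: 5 ≡ 1 and 9 ≡ 1 (mod 4), so (5/9) = +(9/5).
Reduce top mod 5: now compute (4/5).
Pull out 2^2: since 5 ≡ 5 (mod 8), (2/5) = -1, so (2/5)^2 = +1.
Reached (1/5) = 1. Collecting the sign flips along the way, the symbol is +1.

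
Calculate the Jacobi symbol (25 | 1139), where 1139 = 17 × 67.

1

Reciprocity: 25 ≡ 1 and 1139 ≡ 3 (mod 4), so (25/1139) = +(1139/25).
Reduce top mod 25: now compute (14/25).
Pull out 2: since 25 ≡ 1 (mod 8), (2/25) = +1.
Reciprocity: 7 ≡ 3 and 25 ≡ 1 (mod 4), so (7/25) = +(25/7).
Reduce top mod 7: now compute (4/7).
Pull out 2^2: since 7 ≡ 7 (mod 8), (2/7) = +1, so (2/7)^2 = +1.
Reached (1/7) = 1. Collecting the sign flips along the way, the symbol is +1.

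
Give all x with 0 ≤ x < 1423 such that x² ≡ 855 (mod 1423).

104, 1319

Since 1423 ≡ 3 (mod 4), a square root of 855 is 855^((1423+1)/4) = 855^356 mod 1423.
Repeated squaring: 855^2≡1026, 855^4≡1079, 855^8≡227, 855^16≡301, 855^32≡952, 855^64≡1276, 855^128≡264, 855^256≡1392 (mod 1423).
855^356 = 855^(256+64+32+4) ≡ 1319 (mod 1423).
Check: 1319² = 1739761 ≡ 855 (mod 1423). The two roots are 104 and 1319.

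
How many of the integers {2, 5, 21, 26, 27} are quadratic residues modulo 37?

(2/37) = -1 → non-residue.
(5/37) = -1 → non-residue.
(21/37) = +1 → QR.
(26/37) = +1 → QR.
(27/37) = +1 → QR.
Total quadratic residues among the 5: 3.

3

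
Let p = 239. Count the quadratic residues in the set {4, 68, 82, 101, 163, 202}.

5

(4/239) = +1 → QR.
(68/239) = +1 → QR.
(82/239) = -1 → non-residue.
(101/239) = +1 → QR.
(163/239) = +1 → QR.
(202/239) = +1 → QR.
Total quadratic residues among the 6: 5.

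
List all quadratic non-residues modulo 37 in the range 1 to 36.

Square k = 1,…,18 (k and 37−k give the same square):
1²=1, 2²=4, 3²=9, 4²=16, 5²=25, 6²=36, 7²≡12, 8²≡27, 9²≡7, 10²≡26, 11²≡10, 12²≡33, 13²≡21, 14²≡11, 15²≡3, 16²≡34, 17²≡30, 18²≡28 (mod 37).
The residues are {1, 3, 4, 7, 9, 10, 11, 12, 16, 21, 25, 26, 27, 28, 30, 33, 34, 36}; the non-residues are the remaining 18 nonzero classes.

2 5 6 8 13 14 15 17 18 19 20 22 23 24 29 31 32 35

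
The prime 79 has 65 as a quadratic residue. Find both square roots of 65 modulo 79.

Since 79 ≡ 3 (mod 4), a square root of 65 is 65^((79+1)/4) = 65^20 mod 79.
Repeated squaring: 65^2≡38, 65^4≡22, 65^8≡10, 65^16≡21 (mod 79).
65^20 = 65^(16+4) ≡ 67 (mod 79).
Check: 67² = 4489 ≡ 65 (mod 79). The two roots are 12 and 67.

12, 67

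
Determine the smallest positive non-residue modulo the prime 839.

11

(2/839) = +1, so 2 is a residue.
(3/839) = +1, so 3 is a residue.
(4/839) = +1, so 4 is a residue.
(5/839) = +1, so 5 is a residue.
(6/839) = +1, so 6 is a residue.
(7/839) = +1, so 7 is a residue.
(8/839) = +1, so 8 is a residue.
(9/839) = +1, so 9 is a residue.
(10/839) = +1, so 10 is a residue.
(11/839) = −1, so 11 is the smallest positive non-residue mod 839.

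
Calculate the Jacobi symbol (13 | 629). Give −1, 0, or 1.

-1

Reciprocity: 13 ≡ 1 and 629 ≡ 1 (mod 4), so (13/629) = +(629/13).
Reduce top mod 13: now compute (5/13).
Reciprocity: 5 ≡ 1 and 13 ≡ 1 (mod 4), so (5/13) = +(13/5).
Reduce top mod 5: now compute (3/5).
Reciprocity: 3 ≡ 3 and 5 ≡ 1 (mod 4), so (3/5) = +(5/3).
Reduce top mod 3: now compute (2/3).
Pull out 2: since 3 ≡ 3 (mod 8), (2/3) = -1.
Reached (1/3) = 1. Collecting the sign flips along the way, the symbol is -1.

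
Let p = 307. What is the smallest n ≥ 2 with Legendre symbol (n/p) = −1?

(2/307) = −1, so 2 is the smallest positive non-residue mod 307.

2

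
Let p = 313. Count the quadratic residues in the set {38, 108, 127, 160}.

2

(38/313) = +1 → QR.
(108/313) = +1 → QR.
(127/313) = -1 → non-residue.
(160/313) = -1 → non-residue.
Total quadratic residues among the 4: 2.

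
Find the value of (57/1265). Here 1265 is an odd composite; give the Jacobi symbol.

Reciprocity: 57 ≡ 1 and 1265 ≡ 1 (mod 4), so (57/1265) = +(1265/57).
Reduce top mod 57: now compute (11/57).
Reciprocity: 11 ≡ 3 and 57 ≡ 1 (mod 4), so (11/57) = +(57/11).
Reduce top mod 11: now compute (2/11).
Pull out 2: since 11 ≡ 3 (mod 8), (2/11) = -1.
Reached (1/11) = 1. Collecting the sign flips along the way, the symbol is -1.

-1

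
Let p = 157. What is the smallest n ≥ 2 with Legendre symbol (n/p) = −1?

2

(2/157) = −1, so 2 is the smallest positive non-residue mod 157.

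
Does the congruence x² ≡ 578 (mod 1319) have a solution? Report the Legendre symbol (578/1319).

1

Pull out 2: since 1319 ≡ 7 (mod 8), (2/1319) = +1.
Reciprocity: 289 ≡ 1 and 1319 ≡ 3 (mod 4), so (289/1319) = +(1319/289).
Reduce top mod 289: now compute (163/289).
Reciprocity: 163 ≡ 3 and 289 ≡ 1 (mod 4), so (163/289) = +(289/163).
Reduce top mod 163: now compute (126/163).
Pull out 2: since 163 ≡ 3 (mod 8), (2/163) = -1.
Reciprocity: 63 ≡ 3 and 163 ≡ 3 (mod 4), so (63/163) = −(163/63).
Reduce top mod 63: now compute (37/63).
Reciprocity: 37 ≡ 1 and 63 ≡ 3 (mod 4), so (37/63) = +(63/37).
Reduce top mod 37: now compute (26/37).
Pull out 2: since 37 ≡ 5 (mod 8), (2/37) = -1.
Reciprocity: 13 ≡ 1 and 37 ≡ 1 (mod 4), so (13/37) = +(37/13).
Reduce top mod 13: now compute (11/13).
Reciprocity: 11 ≡ 3 and 13 ≡ 1 (mod 4), so (11/13) = +(13/11).
Reduce top mod 11: now compute (2/11).
Pull out 2: since 11 ≡ 3 (mod 8), (2/11) = -1.
Reached (1/11) = 1. Collecting the sign flips along the way, the symbol is +1.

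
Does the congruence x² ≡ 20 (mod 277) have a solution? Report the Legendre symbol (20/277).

-1

Euler's criterion: (20/277) ≡ 20^138 (mod 277).
20^2 ≡ 123 (mod 277)
20^4 ≡ 171 (mod 277)
20^8 ≡ 156 (mod 277)
20^16 ≡ 237 (mod 277)
20^32 ≡ 215 (mod 277)
20^64 ≡ 243 (mod 277)
20^128 ≡ 48 (mod 277)
20^138 = 20^(128+8+2) ≡ 276 (mod 277).
Result is 276 ≡ −1, so (20/277) = −1.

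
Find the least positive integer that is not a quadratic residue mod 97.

5

(2/97) = +1, so 2 is a residue.
(3/97) = +1, so 3 is a residue.
(4/97) = +1, so 4 is a residue.
(5/97) = −1, so 5 is the smallest positive non-residue mod 97.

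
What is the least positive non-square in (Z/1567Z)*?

(2/1567) = +1, so 2 is a residue.
(3/1567) = −1, so 3 is the smallest positive non-residue mod 1567.

3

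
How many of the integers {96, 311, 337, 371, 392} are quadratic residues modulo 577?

(96/577) = +1 → QR.
(311/577) = -1 → non-residue.
(337/577) = -1 → non-residue.
(371/577) = -1 → non-residue.
(392/577) = +1 → QR.
Total quadratic residues among the 5: 2.

2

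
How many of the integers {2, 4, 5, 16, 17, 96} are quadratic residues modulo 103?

(2/103) = +1 → QR.
(4/103) = +1 → QR.
(5/103) = -1 → non-residue.
(16/103) = +1 → QR.
(17/103) = +1 → QR.
(96/103) = -1 → non-residue.
Total quadratic residues among the 6: 4.

4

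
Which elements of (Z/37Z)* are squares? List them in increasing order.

Square k = 1,…,18 (k and 37−k give the same square):
1²=1, 2²=4, 3²=9, 4²=16, 5²=25, 6²=36, 7²≡12, 8²≡27, 9²≡7, 10²≡26, 11²≡10, 12²≡33, 13²≡21, 14²≡11, 15²≡3, 16²≡34, 17²≡30, 18²≡28 (mod 37).
So the quadratic residues mod 37 are {1, 3, 4, 7, 9, 10, 11, 12, 16, 21, 25, 26, 27, 28, 30, 33, 34, 36}.

1, 3, 4, 7, 9, 10, 11, 12, 16, 21, 25, 26, 27, 28, 30, 33, 34, 36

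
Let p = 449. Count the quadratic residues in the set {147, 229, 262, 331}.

2

(147/449) = -1 → non-residue.
(229/449) = +1 → QR.
(262/449) = -1 → non-residue.
(331/449) = +1 → QR.
Total quadratic residues among the 4: 2.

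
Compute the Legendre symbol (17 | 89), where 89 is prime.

Euler's criterion: (17/89) ≡ 17^44 (mod 89).
17^2 ≡ 22 (mod 89)
17^4 ≡ 39 (mod 89)
17^8 ≡ 8 (mod 89)
17^16 ≡ 64 (mod 89)
17^32 ≡ 2 (mod 89)
17^44 = 17^(32+8+4) ≡ 1 (mod 89).
Result is 1, so (17/89) = 1.

1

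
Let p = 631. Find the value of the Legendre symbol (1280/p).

1

Euler's criterion: (1280/631) ≡ 18^315 (mod 631).
18^2 ≡ 324 (mod 631)
18^4 ≡ 230 (mod 631)
18^8 ≡ 527 (mod 631)
18^16 ≡ 89 (mod 631)
18^32 ≡ 349 (mod 631)
18^64 ≡ 18 (mod 631)
18^128 ≡ 324 (mod 631)
18^256 ≡ 230 (mod 631)
18^315 = 18^(256+32+16+8+2+1) ≡ 1 (mod 631).
Result is 1, so (1280/631) = 1.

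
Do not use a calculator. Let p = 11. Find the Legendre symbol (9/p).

Reciprocity: 9 ≡ 1 and 11 ≡ 3 (mod 4), so (9/11) = +(11/9).
Reduce top mod 9: now compute (2/9).
Pull out 2: since 9 ≡ 1 (mod 8), (2/9) = +1.
Reached (1/9) = 1. Collecting the sign flips along the way, the symbol is +1.

1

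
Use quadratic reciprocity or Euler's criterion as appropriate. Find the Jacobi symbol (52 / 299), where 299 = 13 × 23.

0

Pull out 2^2: since 299 ≡ 3 (mod 8), (2/299) = -1, so (2/299)^2 = +1.
Reciprocity: 13 ≡ 1 and 299 ≡ 3 (mod 4), so (13/299) = +(299/13).
Reduce top mod 13: now compute (0/13).
Top reduces to 0: gcd > 1, so the symbol is 0.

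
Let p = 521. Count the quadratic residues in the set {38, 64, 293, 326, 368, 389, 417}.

(38/521) = -1 → non-residue.
(64/521) = +1 → QR.
(293/521) = +1 → QR.
(326/521) = -1 → non-residue.
(368/521) = -1 → non-residue.
(389/521) = -1 → non-residue.
(417/521) = +1 → QR.
Total quadratic residues among the 7: 3.

3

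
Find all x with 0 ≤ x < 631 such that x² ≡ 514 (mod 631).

Since 631 ≡ 3 (mod 4), a square root of 514 is 514^((631+1)/4) = 514^158 mod 631.
Repeated squaring: 514^2≡438, 514^4≡20, 514^8≡400, 514^16≡357, 514^32≡618, 514^64≡169, 514^128≡166 (mod 631).
514^158 = 514^(128+16+8+4+2) ≡ 191 (mod 631).
Check: 191² = 36481 ≡ 514 (mod 631). The two roots are 191 and 440.

191, 440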